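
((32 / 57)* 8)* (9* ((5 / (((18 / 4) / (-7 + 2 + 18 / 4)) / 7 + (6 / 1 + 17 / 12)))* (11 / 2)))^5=106057438925800513536 / 220262074117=481505676.14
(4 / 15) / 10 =2 / 75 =0.03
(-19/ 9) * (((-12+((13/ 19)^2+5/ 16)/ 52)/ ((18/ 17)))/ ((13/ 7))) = 142788695/ 11097216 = 12.87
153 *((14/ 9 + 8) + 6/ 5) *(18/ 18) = 8228/ 5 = 1645.60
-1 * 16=-16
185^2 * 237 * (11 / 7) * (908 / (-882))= -13502652350 / 1029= -13122111.13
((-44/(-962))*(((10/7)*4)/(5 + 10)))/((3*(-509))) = -176/15424227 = -0.00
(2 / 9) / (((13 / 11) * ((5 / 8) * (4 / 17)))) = 748 / 585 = 1.28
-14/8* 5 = -35/4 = -8.75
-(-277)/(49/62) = 17174/49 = 350.49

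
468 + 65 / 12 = 5681 / 12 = 473.42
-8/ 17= -0.47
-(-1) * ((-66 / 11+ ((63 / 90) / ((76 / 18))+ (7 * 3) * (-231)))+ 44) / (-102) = 107581 / 2280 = 47.18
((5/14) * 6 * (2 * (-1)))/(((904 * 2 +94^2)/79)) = -395/12418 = -0.03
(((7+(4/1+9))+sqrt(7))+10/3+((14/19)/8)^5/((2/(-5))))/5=5.20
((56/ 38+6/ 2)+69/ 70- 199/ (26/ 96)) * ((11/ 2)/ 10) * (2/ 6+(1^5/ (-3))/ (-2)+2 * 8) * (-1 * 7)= 4577345421/ 98800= 46329.41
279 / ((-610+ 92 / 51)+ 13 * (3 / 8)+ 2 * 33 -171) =-113832 / 288995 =-0.39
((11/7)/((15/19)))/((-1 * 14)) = -209/1470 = -0.14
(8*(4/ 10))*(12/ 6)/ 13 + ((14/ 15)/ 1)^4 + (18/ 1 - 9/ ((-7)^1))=94610731/ 4606875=20.54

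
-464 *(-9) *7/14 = 2088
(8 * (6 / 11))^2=19.04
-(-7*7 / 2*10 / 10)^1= 49 / 2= 24.50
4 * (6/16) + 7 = 17/2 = 8.50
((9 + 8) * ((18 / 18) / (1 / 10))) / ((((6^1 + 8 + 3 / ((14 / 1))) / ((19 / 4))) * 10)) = 5.68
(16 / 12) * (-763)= -3052 / 3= -1017.33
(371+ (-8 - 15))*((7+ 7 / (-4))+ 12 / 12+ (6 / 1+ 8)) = 7047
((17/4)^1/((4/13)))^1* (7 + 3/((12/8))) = 1989/16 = 124.31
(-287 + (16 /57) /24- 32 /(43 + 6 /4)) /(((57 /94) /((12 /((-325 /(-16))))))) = -26341771904 /93977325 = -280.30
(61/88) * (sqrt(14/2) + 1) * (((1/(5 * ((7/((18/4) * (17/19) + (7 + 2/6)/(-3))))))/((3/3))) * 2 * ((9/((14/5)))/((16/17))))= 561017/2621696 + 561017 * sqrt(7)/2621696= 0.78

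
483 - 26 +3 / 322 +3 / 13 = 1914007 / 4186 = 457.24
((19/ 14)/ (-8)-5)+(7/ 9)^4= -3529907/ 734832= -4.80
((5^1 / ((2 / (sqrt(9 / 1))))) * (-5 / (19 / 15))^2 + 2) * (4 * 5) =858190 / 361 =2377.26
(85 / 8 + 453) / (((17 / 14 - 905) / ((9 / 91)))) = -33381 / 657956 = -0.05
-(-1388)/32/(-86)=-347/688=-0.50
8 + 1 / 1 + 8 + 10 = 27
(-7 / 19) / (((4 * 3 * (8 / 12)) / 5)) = -0.23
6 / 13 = 0.46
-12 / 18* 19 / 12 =-19 / 18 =-1.06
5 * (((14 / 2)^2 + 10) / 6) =295 / 6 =49.17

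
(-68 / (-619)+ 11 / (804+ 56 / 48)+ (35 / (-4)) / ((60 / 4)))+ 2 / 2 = 0.54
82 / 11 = 7.45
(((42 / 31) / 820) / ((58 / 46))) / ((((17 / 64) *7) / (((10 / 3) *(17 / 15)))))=1472 / 552885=0.00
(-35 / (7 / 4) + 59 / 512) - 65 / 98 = -515509 / 25088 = -20.55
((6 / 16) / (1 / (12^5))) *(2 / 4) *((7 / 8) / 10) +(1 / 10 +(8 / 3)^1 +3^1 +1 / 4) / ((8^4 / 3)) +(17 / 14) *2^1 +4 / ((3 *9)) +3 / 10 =12650383489 / 3096576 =4085.28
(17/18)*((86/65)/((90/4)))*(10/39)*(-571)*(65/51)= -98212/9477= -10.36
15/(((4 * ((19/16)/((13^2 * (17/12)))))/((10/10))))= 14365/19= 756.05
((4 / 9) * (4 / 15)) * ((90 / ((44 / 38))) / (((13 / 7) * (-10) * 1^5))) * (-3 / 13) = 1064 / 9295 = 0.11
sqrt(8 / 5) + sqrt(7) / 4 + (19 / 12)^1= sqrt(7) / 4 + 2*sqrt(10) / 5 + 19 / 12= 3.51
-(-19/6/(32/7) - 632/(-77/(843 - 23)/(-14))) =199005623/2112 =94226.15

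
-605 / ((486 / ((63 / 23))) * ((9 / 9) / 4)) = -8470 / 621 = -13.64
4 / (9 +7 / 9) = 9 / 22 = 0.41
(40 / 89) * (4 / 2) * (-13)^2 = 13520 / 89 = 151.91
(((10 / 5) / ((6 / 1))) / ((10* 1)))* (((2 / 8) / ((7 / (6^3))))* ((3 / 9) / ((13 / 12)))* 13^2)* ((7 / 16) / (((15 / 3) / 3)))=351 / 100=3.51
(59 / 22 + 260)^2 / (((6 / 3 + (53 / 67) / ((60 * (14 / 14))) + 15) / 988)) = 2550850715580 / 636581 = 4007110.98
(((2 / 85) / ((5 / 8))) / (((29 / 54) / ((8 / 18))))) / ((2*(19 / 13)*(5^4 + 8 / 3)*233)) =0.00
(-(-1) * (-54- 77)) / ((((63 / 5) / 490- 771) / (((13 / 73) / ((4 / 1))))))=22925 / 3030522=0.01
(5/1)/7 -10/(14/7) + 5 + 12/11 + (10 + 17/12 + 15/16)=52333/3696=14.16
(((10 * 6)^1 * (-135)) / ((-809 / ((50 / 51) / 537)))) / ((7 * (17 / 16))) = 720000 / 292952653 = 0.00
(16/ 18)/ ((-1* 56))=-1/ 63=-0.02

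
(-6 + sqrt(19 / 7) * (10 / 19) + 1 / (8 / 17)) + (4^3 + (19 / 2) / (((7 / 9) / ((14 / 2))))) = 10 * sqrt(133) / 133 + 1165 / 8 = 146.49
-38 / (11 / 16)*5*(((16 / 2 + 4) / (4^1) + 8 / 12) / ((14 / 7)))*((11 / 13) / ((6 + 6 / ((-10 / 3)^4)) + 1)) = -83600000 / 1374477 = -60.82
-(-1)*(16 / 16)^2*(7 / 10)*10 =7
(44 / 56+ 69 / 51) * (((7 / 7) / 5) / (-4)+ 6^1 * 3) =182731 / 4760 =38.39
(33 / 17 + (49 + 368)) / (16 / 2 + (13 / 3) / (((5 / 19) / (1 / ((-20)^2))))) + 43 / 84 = 3624756557 / 68896716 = 52.61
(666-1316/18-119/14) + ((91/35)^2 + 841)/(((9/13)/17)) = 3210241/150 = 21401.61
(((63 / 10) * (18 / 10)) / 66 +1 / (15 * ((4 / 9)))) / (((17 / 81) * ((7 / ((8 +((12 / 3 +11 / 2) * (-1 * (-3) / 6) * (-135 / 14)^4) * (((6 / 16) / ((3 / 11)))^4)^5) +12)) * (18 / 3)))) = 874919.81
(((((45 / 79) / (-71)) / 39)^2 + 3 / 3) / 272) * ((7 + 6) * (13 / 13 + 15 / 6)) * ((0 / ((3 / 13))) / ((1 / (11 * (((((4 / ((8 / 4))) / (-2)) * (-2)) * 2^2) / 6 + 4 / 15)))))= 0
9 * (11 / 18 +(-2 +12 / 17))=-209 / 34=-6.15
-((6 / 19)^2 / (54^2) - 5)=146204 / 29241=5.00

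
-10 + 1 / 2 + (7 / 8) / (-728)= -7905 / 832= -9.50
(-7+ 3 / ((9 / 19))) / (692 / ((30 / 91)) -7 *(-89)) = -10 / 40831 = -0.00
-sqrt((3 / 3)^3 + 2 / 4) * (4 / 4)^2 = -sqrt(6) / 2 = -1.22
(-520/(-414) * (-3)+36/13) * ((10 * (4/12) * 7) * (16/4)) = -250880/2691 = -93.23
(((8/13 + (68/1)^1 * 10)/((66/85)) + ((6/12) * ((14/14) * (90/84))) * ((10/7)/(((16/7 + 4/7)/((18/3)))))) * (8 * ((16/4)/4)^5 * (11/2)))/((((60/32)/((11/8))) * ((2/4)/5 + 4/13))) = 232065350/3339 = 69501.45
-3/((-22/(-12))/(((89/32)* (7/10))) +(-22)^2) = -5607/906356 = -0.01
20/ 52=5/ 13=0.38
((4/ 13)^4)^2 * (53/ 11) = 3473408/ 8973037931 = 0.00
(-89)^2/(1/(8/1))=63368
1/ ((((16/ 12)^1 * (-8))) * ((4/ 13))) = -39/ 128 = -0.30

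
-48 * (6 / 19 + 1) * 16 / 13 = -19200 / 247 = -77.73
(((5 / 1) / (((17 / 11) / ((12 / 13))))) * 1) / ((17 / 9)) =5940 / 3757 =1.58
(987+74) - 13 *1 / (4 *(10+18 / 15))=1060.71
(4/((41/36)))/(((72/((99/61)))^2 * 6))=363/1220488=0.00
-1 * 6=-6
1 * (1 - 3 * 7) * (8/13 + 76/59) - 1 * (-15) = -17695/767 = -23.07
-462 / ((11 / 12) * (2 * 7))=-36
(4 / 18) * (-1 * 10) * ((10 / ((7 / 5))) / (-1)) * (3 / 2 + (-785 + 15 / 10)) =-782000 / 63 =-12412.70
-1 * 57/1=-57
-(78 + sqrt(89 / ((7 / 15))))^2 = -(sqrt(9345) + 546)^2 / 49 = -8429.06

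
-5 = -5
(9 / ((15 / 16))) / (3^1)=3.20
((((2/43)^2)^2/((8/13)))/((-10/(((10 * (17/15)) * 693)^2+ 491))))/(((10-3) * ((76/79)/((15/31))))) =-190053971367/56382866092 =-3.37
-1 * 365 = -365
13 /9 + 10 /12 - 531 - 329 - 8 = -15583 /18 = -865.72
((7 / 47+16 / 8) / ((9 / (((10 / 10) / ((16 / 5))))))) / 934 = 505 / 6321312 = 0.00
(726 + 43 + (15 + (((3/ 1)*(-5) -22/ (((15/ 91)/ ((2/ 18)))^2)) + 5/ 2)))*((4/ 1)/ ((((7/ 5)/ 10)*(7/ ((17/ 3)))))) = 1887463148/ 107163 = 17613.01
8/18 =4/9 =0.44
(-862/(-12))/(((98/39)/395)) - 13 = 2210637/196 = 11278.76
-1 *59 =-59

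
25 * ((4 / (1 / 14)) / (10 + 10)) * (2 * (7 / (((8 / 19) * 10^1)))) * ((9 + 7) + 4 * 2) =5586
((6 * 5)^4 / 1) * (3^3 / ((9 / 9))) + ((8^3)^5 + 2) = 35184393958834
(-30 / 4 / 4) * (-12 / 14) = 1.61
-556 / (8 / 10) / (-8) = 695 / 8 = 86.88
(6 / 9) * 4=8 / 3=2.67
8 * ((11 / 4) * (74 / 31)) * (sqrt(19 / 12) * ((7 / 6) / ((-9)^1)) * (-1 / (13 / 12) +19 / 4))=-566951 * sqrt(57) / 130572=-32.78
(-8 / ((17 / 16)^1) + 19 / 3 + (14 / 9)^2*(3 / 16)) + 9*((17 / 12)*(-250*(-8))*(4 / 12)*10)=156058637 / 1836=84999.26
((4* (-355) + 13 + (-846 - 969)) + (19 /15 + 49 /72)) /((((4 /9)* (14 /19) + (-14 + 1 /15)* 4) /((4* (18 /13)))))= 198226449 /615836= 321.88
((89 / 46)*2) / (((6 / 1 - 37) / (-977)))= 86953 / 713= 121.95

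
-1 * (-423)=423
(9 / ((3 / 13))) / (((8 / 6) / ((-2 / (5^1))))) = -117 / 10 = -11.70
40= 40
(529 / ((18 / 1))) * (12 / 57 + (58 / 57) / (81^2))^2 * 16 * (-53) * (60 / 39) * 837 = -863287433427632000 / 606054784959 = -1424437.95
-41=-41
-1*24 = -24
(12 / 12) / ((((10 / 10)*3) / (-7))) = -7 / 3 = -2.33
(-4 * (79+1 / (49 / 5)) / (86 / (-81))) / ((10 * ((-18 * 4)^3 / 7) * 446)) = -323 / 257752320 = -0.00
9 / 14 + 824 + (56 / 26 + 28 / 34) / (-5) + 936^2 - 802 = 13553546193 / 15470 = 876118.05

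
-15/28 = -0.54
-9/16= -0.56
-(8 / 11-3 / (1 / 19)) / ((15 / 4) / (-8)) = -19808 / 165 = -120.05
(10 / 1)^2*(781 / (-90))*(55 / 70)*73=-3135715 / 63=-49773.25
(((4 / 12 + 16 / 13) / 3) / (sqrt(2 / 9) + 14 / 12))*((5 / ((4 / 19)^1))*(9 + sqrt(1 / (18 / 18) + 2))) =-17385*sqrt(2) / 533 - 5795*sqrt(6) / 1599 + 40565*sqrt(3) / 3198 + 121695 / 1066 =81.13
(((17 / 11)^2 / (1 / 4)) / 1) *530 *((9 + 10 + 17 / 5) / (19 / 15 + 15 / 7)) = 720511680 / 21659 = 33266.16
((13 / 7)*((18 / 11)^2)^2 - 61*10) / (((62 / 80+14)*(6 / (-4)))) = 26.92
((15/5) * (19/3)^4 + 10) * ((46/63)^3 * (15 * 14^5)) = 99655851715840/6561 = 15189125394.88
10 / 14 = 5 / 7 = 0.71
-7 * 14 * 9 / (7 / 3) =-378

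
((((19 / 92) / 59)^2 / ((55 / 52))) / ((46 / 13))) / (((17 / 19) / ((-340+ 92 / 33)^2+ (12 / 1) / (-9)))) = 35885306319343 / 86249585702610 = 0.42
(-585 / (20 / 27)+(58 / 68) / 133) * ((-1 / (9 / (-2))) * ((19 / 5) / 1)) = -7142441 / 10710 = -666.89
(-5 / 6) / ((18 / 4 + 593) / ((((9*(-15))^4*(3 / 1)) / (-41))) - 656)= 332150625 / 261468981799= 0.00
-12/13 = -0.92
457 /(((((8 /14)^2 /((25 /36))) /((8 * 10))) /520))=363886250 /9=40431805.56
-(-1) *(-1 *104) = -104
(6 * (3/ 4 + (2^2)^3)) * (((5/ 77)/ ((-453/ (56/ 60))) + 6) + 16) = 42589442/ 4983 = 8546.95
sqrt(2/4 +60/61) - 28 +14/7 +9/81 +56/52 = -2903/117 +sqrt(22082)/122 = -23.59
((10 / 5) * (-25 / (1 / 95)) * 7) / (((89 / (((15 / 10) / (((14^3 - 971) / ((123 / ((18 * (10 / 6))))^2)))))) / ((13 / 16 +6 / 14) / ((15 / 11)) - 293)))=15672818629 / 10099008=1551.92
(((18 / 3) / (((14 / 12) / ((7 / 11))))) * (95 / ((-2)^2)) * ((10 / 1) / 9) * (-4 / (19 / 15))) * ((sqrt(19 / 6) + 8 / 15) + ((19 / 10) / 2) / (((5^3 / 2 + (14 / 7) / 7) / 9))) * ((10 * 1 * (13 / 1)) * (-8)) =55640000 / 293 + 520000 * sqrt(114) / 11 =694632.22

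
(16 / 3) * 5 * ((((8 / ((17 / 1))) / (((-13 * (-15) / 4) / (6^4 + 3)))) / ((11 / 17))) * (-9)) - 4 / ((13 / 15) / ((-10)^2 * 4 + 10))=-71976 / 11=-6543.27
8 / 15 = 0.53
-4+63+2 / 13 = 769 / 13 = 59.15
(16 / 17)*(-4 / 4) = -16 / 17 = -0.94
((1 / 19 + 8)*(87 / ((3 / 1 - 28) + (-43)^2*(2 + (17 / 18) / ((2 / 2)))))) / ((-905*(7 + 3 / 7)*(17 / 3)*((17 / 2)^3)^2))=-4735584 / 526323762725324005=-0.00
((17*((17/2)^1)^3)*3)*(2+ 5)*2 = 1753941/4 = 438485.25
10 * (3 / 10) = 3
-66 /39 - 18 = -256 /13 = -19.69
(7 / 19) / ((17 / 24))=168 / 323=0.52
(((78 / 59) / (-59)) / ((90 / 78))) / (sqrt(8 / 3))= -169 * sqrt(6) / 34810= -0.01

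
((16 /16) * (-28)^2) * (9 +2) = 8624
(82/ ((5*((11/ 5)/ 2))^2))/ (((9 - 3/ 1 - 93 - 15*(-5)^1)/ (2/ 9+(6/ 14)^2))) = -14678/ 160083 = -0.09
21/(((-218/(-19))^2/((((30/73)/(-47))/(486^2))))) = -12635/2139605662968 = -0.00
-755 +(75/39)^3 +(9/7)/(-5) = -57528623/76895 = -748.15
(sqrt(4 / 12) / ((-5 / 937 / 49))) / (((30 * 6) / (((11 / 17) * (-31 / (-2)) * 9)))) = -15656333 * sqrt(3) / 10200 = -2658.58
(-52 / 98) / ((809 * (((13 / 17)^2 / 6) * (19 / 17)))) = -58956 / 9791327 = -0.01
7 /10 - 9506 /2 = -47523 /10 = -4752.30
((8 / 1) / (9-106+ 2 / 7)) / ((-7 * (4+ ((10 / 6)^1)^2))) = 0.00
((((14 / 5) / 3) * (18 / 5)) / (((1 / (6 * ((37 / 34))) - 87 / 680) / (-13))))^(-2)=90535225 / 271749686068224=0.00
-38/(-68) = 19/34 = 0.56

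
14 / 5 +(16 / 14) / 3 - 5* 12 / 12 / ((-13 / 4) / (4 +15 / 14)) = 14992 / 1365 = 10.98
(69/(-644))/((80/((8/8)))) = -3/2240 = -0.00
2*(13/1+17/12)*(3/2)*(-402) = -34773/2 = -17386.50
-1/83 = -0.01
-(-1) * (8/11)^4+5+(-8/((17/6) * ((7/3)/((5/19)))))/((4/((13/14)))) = 1206312957/231723107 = 5.21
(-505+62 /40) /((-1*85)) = 10069 /1700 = 5.92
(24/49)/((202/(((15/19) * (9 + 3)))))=2160/94031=0.02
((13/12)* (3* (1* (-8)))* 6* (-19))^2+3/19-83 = 166919050/19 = 8785213.16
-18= -18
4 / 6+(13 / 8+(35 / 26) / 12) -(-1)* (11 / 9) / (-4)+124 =29507 / 234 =126.10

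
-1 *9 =-9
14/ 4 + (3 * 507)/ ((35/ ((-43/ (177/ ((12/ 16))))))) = -36493/ 8260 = -4.42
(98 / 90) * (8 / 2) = 196 / 45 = 4.36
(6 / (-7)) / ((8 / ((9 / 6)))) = -9 / 56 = -0.16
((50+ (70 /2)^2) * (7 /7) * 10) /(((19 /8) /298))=1599789.47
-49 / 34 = -1.44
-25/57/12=-25/684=-0.04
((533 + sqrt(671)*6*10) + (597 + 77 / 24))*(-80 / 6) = -800*sqrt(671)-135985 / 9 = -35832.38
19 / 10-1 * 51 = -49.10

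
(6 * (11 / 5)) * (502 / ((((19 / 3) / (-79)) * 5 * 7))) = -7852284 / 3325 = -2361.59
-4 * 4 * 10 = -160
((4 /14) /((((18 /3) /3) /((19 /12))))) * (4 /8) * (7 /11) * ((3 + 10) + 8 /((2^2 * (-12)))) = 0.92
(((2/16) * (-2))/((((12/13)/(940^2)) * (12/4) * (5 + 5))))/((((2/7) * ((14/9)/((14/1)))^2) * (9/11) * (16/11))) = -121616495/64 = -1900257.73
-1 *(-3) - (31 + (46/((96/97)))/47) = -65399/2256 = -28.99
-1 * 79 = -79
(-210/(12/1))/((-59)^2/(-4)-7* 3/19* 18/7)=266/13271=0.02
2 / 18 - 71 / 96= -181 / 288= -0.63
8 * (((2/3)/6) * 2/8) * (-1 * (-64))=128/9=14.22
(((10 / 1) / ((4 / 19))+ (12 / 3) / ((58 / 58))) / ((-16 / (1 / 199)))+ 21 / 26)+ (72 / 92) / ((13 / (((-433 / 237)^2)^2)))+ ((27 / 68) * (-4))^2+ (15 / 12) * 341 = 82990513751623422211 / 192895883829765792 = 430.23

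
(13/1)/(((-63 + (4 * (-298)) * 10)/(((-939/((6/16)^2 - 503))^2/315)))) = -5216653312/434396836814045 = -0.00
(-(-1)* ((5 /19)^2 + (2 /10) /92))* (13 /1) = 154193 /166060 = 0.93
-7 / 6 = -1.17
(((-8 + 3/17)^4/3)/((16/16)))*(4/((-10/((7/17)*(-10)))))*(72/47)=210269284512/66733279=3150.89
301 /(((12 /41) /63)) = 259161 /4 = 64790.25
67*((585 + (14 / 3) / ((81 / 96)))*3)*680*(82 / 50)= 17870026136 / 135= 132370563.97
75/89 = 0.84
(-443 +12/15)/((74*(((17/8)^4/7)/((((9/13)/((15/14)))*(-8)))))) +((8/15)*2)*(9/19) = 211994648304/19082460475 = 11.11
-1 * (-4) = 4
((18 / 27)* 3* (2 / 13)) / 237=4 / 3081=0.00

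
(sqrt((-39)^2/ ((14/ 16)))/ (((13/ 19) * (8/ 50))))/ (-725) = -57 * sqrt(14)/ 406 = -0.53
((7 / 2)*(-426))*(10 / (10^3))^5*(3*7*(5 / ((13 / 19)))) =-594909 / 26000000000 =-0.00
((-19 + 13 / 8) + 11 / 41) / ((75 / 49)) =-274939 / 24600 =-11.18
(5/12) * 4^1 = 5/3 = 1.67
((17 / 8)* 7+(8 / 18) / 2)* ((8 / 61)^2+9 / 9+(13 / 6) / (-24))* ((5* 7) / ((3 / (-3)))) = -18895696015 / 38579328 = -489.79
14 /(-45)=-14 /45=-0.31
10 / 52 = 5 / 26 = 0.19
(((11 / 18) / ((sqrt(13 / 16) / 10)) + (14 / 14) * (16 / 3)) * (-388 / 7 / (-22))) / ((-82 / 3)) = -1940 * sqrt(13) / 11193- 1552 / 3157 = -1.12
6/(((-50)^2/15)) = 9/250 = 0.04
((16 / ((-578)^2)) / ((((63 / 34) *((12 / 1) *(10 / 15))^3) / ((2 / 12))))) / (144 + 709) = 1 / 101383567488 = 0.00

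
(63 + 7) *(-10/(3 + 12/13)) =-9100/51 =-178.43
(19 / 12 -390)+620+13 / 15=4649 / 20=232.45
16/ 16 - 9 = -8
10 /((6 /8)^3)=640 /27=23.70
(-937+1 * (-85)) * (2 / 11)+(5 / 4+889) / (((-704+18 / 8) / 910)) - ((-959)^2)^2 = -3730881774219645 / 4411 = -845813143101.26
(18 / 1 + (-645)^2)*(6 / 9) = 277362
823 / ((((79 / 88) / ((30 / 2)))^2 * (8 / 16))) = 2867990400 / 6241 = 459540.20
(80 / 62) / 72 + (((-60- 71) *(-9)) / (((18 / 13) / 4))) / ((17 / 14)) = 13303921 / 4743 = 2804.96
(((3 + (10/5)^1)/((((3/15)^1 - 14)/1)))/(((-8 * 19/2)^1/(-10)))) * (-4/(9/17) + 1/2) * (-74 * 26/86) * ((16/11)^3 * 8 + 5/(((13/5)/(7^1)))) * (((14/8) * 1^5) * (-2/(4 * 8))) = 31.34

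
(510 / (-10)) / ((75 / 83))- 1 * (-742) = 17139 / 25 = 685.56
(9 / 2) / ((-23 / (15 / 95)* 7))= -27 / 6118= -0.00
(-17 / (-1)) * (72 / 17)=72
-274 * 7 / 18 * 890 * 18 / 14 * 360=-43894800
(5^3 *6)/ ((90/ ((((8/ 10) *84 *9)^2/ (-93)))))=-1016064/ 31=-32776.26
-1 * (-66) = 66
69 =69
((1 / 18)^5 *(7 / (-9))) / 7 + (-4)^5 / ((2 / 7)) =-60949905409 / 17006112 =-3584.00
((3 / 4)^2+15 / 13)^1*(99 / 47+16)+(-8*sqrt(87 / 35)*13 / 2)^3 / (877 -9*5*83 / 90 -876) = 303807 / 9776+8155264*sqrt(3045) / 33075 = 13637.12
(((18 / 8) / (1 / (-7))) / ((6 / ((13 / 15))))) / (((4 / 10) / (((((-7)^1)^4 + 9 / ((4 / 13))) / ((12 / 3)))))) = -884611 / 256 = -3455.51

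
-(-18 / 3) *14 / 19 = 84 / 19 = 4.42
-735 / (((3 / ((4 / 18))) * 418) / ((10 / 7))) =-350 / 1881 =-0.19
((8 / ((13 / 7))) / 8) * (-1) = -7 / 13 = -0.54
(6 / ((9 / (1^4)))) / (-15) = -2 / 45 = -0.04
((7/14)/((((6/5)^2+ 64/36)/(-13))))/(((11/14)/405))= -8292375/7964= -1041.23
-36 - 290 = -326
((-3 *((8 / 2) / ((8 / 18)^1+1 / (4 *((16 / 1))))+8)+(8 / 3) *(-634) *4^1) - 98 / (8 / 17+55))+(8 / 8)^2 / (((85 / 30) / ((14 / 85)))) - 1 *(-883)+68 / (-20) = -257168049436 / 43331793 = -5934.86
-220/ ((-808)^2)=-55/ 163216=-0.00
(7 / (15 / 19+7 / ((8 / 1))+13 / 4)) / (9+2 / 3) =1064 / 7221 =0.15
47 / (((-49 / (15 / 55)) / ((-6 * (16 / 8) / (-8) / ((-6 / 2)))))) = 141 / 1078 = 0.13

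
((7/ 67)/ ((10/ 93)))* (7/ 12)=0.57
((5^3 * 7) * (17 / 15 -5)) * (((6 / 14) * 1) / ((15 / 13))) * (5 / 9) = -18850 / 27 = -698.15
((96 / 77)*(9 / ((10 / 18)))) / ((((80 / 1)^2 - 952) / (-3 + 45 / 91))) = -73872 / 7952945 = -0.01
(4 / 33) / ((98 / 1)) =2 / 1617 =0.00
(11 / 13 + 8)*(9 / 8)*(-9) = -9315 / 104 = -89.57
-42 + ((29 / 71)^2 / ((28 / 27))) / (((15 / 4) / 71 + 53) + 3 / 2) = -323378175 / 7700021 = -42.00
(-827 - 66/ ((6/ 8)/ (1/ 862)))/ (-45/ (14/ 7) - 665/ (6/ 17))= 1069443/ 2465320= 0.43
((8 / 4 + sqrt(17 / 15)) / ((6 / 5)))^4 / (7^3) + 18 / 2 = 275 * sqrt(255) / 71442 + 36256993 / 4000752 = 9.12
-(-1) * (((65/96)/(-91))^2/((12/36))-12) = -1806311/150528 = -12.00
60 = 60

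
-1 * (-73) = 73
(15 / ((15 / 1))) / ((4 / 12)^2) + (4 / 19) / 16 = 685 / 76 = 9.01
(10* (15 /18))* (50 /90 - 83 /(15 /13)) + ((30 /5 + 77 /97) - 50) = -1670977 /2619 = -638.02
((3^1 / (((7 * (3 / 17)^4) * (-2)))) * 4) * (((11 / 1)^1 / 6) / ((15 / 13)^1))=-11943503 / 8505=-1404.29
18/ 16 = 9/ 8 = 1.12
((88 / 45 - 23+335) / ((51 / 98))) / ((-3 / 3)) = -1384544 / 2295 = -603.29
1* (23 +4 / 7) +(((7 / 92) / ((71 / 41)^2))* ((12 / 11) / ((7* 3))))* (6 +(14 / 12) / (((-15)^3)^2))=14386847827863619 / 610146414281250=23.58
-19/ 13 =-1.46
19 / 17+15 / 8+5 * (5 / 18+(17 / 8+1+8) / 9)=1616 / 153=10.56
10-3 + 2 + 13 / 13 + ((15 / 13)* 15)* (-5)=-995 / 13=-76.54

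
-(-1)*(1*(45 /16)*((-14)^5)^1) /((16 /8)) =-756315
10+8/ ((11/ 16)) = 238/ 11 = 21.64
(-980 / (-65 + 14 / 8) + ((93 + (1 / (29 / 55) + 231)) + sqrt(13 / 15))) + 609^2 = sqrt(195) / 15 + 2723658680 / 7337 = 371223.32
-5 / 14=-0.36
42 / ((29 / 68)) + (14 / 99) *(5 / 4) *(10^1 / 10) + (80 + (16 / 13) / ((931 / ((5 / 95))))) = 178.66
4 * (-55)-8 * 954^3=-6946005532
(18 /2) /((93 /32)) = 96 /31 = 3.10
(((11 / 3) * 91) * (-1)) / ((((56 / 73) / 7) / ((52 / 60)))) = -949949 / 360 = -2638.75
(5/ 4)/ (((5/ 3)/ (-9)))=-6.75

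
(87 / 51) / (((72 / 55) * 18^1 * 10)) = 319 / 44064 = 0.01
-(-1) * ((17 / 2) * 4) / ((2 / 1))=17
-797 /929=-0.86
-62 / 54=-31 / 27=-1.15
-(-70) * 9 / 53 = 630 / 53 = 11.89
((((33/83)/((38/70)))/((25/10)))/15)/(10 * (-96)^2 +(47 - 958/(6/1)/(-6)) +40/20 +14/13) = 36036/170184990725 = 0.00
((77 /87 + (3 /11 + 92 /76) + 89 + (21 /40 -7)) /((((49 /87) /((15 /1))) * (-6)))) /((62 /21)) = -185233809 /1451296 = -127.63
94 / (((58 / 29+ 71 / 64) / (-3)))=-18048 / 199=-90.69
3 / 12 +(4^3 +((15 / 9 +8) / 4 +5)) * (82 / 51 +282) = 12395801 / 612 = 20254.58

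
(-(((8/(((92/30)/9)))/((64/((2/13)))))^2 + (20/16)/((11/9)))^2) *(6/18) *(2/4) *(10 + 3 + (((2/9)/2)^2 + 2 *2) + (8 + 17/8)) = -905124035577049625/190139045299027968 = -4.76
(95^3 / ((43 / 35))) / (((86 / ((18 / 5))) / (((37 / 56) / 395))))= 57101175 / 1168568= 48.86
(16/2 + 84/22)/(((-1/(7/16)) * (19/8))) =-455/209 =-2.18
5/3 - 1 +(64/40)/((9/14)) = 142/45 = 3.16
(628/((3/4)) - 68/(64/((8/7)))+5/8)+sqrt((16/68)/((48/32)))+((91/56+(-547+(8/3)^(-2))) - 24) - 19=248.91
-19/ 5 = -3.80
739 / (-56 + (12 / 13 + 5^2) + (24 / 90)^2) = -2161575 / 87767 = -24.63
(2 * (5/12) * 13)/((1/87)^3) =14267565/2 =7133782.50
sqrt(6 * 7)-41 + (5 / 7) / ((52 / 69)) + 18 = -8027 / 364 + sqrt(42) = -15.57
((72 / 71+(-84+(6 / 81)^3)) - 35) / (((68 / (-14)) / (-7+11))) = 2308374922 / 23757381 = 97.16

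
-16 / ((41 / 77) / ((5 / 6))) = -3080 / 123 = -25.04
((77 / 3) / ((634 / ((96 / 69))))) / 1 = 1232 / 21873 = 0.06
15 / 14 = 1.07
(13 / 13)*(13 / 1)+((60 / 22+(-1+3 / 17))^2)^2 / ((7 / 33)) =58302188129 / 778165157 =74.92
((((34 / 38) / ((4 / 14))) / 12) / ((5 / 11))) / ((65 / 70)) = 9163 / 14820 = 0.62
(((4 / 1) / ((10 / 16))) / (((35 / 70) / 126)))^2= 65028096 / 25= 2601123.84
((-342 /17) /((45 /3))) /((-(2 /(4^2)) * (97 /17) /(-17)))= -15504 /485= -31.97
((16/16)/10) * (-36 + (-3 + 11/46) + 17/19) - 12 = -27595/1748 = -15.79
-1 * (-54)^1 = 54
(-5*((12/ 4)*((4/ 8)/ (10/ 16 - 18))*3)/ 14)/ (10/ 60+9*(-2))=-540/ 104111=-0.01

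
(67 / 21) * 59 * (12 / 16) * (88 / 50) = 43483 / 175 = 248.47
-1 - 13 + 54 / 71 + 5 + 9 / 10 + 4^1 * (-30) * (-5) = 420789 / 710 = 592.66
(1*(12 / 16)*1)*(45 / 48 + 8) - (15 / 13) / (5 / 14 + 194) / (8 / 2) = 5057219 / 754624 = 6.70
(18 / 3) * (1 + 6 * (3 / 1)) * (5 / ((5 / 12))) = 1368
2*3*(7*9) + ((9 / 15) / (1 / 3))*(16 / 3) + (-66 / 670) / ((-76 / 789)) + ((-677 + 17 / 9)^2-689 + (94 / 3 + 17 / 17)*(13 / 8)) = 1878830950741 / 4124520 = 455527.18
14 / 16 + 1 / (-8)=0.75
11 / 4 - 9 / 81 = 95 / 36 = 2.64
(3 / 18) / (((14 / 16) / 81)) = 108 / 7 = 15.43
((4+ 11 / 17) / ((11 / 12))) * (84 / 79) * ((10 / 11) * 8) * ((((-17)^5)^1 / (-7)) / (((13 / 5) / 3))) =14432428800 / 1573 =9175097.77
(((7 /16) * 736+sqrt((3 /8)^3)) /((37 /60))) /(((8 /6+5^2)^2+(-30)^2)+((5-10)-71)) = 405 * sqrt(6) /4042472+24840 /72187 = 0.34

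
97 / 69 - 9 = -524 / 69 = -7.59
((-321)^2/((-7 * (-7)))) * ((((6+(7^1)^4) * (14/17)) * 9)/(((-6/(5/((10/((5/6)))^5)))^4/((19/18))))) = 327248198125/65695311230579933693607936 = 0.00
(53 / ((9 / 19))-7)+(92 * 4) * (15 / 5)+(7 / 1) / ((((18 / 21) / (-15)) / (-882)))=983285 / 9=109253.89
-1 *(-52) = 52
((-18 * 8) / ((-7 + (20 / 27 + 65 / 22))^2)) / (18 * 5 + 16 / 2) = -25404192 / 188815081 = -0.13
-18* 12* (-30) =6480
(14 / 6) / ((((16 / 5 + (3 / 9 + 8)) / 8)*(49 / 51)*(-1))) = -2040 / 1211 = -1.68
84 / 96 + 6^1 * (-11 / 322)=863 / 1288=0.67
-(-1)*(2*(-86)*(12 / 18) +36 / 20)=-1693 / 15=-112.87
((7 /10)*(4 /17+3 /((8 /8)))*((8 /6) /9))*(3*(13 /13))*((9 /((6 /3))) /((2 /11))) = 847 /34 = 24.91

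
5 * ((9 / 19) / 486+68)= 340.00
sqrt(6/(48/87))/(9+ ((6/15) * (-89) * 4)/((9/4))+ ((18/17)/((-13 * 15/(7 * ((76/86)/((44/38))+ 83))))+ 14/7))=-4703985 * sqrt(174)/1043770036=-0.06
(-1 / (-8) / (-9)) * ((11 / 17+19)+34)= -38 / 51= -0.75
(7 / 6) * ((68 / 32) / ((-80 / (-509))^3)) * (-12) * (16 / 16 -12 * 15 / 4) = 172620747761 / 512000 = 337149.90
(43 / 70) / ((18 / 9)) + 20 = 20.31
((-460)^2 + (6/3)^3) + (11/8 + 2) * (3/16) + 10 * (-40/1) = 27034705/128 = 211208.63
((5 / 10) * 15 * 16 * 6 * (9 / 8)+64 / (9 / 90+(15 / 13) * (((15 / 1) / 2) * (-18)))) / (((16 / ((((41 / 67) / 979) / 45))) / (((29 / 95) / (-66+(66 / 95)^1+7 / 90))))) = -1948015985 / 592229946550396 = -0.00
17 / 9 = 1.89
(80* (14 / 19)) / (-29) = -1120 / 551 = -2.03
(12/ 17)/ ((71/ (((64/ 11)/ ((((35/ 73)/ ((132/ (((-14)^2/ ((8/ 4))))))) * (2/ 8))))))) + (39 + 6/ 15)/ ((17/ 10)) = 49320946/ 2070005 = 23.83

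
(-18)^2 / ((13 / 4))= 1296 / 13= 99.69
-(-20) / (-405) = -4 / 81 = -0.05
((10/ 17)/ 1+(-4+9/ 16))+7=1129/ 272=4.15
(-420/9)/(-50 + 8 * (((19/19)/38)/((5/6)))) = 6650/7089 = 0.94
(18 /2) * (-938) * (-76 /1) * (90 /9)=6415920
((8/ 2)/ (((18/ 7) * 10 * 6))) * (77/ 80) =539/ 21600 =0.02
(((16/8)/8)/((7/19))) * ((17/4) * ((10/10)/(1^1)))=323/112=2.88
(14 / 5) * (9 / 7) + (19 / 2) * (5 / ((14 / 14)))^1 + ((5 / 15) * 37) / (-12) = 50.07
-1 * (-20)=20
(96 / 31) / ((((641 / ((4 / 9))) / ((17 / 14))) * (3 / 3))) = 1088 / 417291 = 0.00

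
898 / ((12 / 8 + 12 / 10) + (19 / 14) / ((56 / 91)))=502880 / 2747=183.07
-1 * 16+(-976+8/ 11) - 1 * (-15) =-10739/ 11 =-976.27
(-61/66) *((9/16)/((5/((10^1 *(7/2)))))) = -1281/352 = -3.64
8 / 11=0.73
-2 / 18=-0.11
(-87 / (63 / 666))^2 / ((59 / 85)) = 3523066740 / 2891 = 1218632.56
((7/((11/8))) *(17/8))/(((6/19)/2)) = 2261/33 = 68.52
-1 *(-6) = 6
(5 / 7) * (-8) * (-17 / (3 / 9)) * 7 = 2040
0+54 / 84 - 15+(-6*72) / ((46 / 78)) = -240495 / 322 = -746.88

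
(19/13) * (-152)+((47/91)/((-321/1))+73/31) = -199038470/905541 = -219.80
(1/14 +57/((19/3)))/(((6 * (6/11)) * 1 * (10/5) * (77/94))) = 5969/3528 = 1.69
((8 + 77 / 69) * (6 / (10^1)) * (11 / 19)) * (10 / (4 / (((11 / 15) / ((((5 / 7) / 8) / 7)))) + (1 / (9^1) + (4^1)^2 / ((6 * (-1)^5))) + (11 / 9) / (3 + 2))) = -671281380 / 47518069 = -14.13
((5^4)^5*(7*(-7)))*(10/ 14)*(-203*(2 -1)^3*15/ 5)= 2032756805419921875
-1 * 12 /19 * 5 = -60 /19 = -3.16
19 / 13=1.46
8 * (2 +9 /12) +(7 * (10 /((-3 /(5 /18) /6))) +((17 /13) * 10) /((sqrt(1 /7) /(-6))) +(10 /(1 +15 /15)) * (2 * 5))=298 /9- 1020 * sqrt(7) /13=-174.48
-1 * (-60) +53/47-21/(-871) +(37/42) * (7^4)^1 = 534551687/245622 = 2176.32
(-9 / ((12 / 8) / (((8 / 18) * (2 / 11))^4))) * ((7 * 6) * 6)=-0.06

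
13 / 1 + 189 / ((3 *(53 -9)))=635 / 44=14.43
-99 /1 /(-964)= 99 /964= 0.10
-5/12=-0.42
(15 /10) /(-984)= -1 /656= -0.00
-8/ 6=-1.33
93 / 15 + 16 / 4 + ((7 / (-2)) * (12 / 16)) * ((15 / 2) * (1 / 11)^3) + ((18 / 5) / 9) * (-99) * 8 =-32648343 / 106480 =-306.61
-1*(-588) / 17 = 588 / 17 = 34.59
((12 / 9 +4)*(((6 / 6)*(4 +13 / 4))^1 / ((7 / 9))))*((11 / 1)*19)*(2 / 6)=24244 / 7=3463.43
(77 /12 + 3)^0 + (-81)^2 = 6562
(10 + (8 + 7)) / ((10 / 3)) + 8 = 15.50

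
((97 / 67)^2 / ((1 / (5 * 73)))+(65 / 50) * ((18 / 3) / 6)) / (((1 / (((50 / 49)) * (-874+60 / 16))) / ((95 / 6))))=-18960511914775 / 1759688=-10774928.23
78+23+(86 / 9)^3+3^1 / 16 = 11357147 / 11664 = 973.69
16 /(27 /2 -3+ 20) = 32 /61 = 0.52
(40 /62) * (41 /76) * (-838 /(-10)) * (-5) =-85895 /589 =-145.83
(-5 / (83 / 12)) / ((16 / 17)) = -255 / 332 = -0.77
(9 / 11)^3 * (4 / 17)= 2916 / 22627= 0.13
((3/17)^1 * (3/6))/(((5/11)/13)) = 429/170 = 2.52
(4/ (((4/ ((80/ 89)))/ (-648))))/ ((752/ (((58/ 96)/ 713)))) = -3915/ 5964958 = -0.00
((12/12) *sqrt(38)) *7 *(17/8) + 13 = 13 + 119 *sqrt(38)/8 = 104.70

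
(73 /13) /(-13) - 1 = -242 /169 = -1.43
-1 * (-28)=28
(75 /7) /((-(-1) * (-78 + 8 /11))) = -33 /238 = -0.14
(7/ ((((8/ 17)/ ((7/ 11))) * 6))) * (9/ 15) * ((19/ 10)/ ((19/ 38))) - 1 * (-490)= 2171827/ 4400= 493.60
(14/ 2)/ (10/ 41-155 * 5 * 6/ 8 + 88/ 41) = -1148/ 94933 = -0.01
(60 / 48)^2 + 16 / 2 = 153 / 16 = 9.56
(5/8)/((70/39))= 39/112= 0.35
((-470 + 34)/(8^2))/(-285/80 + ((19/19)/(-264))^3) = 125348256/65549089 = 1.91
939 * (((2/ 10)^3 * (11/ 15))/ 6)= 3443/ 3750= 0.92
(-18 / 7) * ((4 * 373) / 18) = -1492 / 7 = -213.14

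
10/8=5/4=1.25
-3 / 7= -0.43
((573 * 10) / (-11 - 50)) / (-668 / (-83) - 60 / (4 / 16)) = 237795 / 587186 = 0.40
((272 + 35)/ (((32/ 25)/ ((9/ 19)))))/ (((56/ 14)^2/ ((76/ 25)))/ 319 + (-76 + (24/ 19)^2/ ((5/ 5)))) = -1.53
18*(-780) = -14040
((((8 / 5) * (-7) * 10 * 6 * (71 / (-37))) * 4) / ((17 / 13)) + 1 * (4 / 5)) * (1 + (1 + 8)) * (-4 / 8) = -12407636 / 629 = -19725.97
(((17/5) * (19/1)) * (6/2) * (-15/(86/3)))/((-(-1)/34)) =-148257/43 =-3447.84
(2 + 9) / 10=11 / 10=1.10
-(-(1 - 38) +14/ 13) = -495/ 13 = -38.08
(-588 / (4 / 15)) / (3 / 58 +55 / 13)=-1662570 / 3229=-514.89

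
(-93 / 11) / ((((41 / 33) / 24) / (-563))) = 3769848 / 41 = 91947.51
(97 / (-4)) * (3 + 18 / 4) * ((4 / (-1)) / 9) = 485 / 6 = 80.83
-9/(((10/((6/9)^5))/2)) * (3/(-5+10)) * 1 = -32/225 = -0.14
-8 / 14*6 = -24 / 7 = -3.43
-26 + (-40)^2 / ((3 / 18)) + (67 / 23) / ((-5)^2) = 5505117 / 575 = 9574.12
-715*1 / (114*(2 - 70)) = 0.09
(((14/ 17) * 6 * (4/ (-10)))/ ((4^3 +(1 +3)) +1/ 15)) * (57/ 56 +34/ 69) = -17511/ 399211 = -0.04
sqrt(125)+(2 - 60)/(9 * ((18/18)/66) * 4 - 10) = 319/52+5 * sqrt(5) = 17.31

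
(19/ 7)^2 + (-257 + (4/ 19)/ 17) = -3950740/ 15827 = -249.62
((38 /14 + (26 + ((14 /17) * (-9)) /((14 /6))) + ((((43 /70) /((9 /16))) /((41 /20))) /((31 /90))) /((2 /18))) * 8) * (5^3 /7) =5967849000 /1058743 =5636.73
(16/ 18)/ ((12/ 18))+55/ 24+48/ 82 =1381/ 328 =4.21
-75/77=-0.97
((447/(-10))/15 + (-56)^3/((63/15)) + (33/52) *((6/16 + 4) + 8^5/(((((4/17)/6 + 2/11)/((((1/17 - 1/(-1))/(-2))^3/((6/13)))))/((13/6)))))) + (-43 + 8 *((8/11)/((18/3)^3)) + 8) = -2971548857596691/27672559200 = -107382.51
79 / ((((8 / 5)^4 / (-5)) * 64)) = -246875 / 262144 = -0.94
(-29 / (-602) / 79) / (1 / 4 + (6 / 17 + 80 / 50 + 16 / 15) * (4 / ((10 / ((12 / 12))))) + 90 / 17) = 0.00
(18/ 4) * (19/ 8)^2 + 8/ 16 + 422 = 57329/ 128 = 447.88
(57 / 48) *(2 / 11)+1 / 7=221 / 616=0.36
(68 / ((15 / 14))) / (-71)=-952 / 1065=-0.89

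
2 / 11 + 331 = 3643 / 11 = 331.18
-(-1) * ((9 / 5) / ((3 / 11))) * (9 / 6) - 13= -31 / 10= -3.10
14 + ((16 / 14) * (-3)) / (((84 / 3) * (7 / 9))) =13.84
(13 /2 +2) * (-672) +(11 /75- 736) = -483589 /75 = -6447.85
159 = 159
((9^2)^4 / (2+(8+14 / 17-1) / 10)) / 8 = 3658971285 / 1892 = 1933917.17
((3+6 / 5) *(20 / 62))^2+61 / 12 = 6.92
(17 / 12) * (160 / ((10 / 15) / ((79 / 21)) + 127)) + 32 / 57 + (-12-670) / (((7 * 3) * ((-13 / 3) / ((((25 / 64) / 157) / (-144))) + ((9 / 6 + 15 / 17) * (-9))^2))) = 1337621903945456 / 570763936259811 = 2.34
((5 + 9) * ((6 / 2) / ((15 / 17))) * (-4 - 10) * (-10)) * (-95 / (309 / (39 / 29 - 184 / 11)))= 3106523560 / 98571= 31515.59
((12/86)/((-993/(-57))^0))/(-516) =-1/3698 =-0.00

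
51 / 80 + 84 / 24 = 331 / 80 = 4.14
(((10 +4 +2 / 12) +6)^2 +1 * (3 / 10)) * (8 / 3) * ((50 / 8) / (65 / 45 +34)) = 366295 / 1914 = 191.38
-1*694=-694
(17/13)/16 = 17/208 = 0.08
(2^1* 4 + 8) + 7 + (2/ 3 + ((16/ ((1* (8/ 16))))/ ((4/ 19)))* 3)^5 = 4826172445705589/ 243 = 19860791957636.17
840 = 840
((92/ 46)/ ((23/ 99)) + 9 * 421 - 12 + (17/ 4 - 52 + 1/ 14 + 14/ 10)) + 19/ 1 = 12101823/ 3220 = 3758.33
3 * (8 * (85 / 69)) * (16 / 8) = 1360 / 23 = 59.13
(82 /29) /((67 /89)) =7298 /1943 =3.76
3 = 3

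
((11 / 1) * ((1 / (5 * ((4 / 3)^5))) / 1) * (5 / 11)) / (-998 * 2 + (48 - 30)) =-243 / 2025472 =-0.00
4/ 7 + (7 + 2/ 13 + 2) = 885/ 91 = 9.73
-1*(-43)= 43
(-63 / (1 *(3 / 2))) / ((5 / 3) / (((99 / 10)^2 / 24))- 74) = 205821 / 360637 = 0.57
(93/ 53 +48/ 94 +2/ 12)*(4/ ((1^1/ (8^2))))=4652672/ 7473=622.60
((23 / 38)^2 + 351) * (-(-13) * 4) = 6595849 / 361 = 18271.05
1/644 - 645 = -415379/644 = -645.00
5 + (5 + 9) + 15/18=119/6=19.83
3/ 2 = 1.50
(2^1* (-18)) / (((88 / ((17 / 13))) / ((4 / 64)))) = -0.03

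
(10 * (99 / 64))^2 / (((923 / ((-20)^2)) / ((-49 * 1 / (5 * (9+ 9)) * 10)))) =-33350625 / 59072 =-564.58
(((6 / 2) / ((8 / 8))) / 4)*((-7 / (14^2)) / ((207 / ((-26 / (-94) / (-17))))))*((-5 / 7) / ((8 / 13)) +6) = 3523 / 345781632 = 0.00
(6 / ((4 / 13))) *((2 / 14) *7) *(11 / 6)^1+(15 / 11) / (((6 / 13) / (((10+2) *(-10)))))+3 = -13895 / 44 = -315.80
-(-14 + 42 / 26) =161 / 13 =12.38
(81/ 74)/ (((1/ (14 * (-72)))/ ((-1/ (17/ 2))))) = 81648/ 629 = 129.81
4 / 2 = 2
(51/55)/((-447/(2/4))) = -17/16390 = -0.00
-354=-354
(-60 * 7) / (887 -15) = -105 / 218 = -0.48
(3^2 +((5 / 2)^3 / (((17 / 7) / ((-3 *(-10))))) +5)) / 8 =25.88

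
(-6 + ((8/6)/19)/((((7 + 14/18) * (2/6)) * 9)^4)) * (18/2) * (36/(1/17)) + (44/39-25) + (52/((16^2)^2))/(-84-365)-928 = -278121093643164892529/8180063324160000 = -33999.87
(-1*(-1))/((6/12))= 2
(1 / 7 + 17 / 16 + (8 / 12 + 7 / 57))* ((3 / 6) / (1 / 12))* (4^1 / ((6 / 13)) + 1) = 123105 / 1064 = 115.70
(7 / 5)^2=49 / 25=1.96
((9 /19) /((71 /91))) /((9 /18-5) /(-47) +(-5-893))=-76986 /113859647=-0.00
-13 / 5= -2.60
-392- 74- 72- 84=-622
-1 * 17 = -17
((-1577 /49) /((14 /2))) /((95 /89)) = -7387 /1715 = -4.31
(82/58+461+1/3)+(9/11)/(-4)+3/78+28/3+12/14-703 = -80199631/348348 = -230.23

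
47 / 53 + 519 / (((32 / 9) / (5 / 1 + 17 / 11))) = 2230135 / 2332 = 956.32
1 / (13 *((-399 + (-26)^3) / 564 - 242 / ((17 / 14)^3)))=-0.00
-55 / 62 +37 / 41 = 39 / 2542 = 0.02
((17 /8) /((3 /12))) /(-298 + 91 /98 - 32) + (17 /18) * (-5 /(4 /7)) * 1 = -161749 /19512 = -8.29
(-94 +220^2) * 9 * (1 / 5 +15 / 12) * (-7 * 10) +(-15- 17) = -44127563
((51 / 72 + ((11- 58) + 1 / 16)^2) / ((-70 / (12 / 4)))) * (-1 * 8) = 1692547 / 2240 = 755.60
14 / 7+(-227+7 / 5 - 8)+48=-918 / 5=-183.60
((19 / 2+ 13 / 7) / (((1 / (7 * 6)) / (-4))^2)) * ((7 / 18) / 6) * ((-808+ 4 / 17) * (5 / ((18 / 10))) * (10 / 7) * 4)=-40756576000 / 153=-266382849.67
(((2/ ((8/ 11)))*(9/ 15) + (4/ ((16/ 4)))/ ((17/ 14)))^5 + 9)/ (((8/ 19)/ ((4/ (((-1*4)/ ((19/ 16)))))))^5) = -2830094757995429164652718001/ 156114928127914803200000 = -18128.28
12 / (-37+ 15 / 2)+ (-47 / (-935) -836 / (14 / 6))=-138491489 / 386155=-358.64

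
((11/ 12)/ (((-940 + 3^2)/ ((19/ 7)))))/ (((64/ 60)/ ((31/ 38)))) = -1705/ 834176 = -0.00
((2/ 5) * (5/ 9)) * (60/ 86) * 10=200/ 129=1.55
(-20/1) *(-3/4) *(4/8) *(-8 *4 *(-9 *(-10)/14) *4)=-43200/7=-6171.43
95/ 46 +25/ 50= 59/ 23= 2.57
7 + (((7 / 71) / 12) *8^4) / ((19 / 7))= 19.40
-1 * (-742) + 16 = 758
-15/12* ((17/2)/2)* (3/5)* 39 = -1989/16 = -124.31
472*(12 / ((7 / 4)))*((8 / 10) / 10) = 45312 / 175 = 258.93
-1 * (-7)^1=7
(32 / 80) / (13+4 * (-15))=-2 / 235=-0.01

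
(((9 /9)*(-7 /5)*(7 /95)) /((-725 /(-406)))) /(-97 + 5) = 343 /546250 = 0.00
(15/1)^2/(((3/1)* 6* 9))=25/18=1.39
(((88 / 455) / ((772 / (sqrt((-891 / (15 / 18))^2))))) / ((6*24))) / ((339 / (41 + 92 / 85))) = 556479 / 2409894500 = 0.00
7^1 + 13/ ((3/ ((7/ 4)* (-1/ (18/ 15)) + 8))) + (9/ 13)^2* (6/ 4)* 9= 41.82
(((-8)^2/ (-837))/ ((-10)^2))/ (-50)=0.00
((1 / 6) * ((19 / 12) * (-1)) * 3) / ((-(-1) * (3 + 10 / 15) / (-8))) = 19 / 11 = 1.73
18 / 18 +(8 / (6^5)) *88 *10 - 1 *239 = -57614 / 243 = -237.09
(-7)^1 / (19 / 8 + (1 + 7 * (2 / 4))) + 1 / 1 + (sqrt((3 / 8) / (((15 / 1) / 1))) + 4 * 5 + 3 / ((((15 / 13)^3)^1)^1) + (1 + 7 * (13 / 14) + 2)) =sqrt(10) / 20 + 778009 / 24750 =31.59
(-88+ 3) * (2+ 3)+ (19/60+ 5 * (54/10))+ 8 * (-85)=-64661/60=-1077.68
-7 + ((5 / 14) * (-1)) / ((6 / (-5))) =-563 / 84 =-6.70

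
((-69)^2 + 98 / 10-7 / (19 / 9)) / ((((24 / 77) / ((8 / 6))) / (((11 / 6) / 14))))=54802231 / 20520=2670.67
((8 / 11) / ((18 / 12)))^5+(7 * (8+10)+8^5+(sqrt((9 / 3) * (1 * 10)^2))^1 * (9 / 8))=32913.51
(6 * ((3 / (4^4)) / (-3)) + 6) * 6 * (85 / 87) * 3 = 195075 / 1856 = 105.11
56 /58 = 28 /29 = 0.97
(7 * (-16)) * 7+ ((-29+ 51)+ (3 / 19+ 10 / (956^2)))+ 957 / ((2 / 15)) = 55703256875 / 8682392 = 6415.66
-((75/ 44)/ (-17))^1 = 75/ 748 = 0.10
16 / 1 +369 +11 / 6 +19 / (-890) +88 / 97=50207698 / 129495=387.72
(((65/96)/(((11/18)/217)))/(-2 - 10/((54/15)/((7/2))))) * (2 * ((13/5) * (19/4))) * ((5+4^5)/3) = -6452944407/37136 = -173765.20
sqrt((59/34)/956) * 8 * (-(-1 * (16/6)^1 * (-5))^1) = -80 * sqrt(479434)/12189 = -4.54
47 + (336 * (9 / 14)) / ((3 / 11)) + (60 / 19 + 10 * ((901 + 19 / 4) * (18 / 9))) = 360186 / 19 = 18957.16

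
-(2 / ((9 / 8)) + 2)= -34 / 9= -3.78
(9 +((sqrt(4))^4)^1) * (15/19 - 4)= -1525/19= -80.26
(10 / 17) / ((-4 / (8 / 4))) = -5 / 17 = -0.29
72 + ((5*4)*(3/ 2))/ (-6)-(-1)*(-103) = -36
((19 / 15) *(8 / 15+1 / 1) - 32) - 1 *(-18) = -2713 / 225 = -12.06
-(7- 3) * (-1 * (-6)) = -24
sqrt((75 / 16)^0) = 1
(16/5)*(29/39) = 464/195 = 2.38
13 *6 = 78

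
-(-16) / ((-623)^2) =16 / 388129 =0.00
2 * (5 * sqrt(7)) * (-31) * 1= -310 * sqrt(7)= -820.18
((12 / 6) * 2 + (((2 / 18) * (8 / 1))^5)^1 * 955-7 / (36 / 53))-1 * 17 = 119669081 / 236196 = 506.65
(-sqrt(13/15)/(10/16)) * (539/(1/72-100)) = 8.03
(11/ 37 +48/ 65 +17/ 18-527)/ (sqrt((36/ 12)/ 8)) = -22728107*sqrt(6)/ 64935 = -857.35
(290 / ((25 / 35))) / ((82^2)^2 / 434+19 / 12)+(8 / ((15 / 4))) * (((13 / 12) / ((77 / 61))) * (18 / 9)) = 3445628128312 / 939975425235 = 3.67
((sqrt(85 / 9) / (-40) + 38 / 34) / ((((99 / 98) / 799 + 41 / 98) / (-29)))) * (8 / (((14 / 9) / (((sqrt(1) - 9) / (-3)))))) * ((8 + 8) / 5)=-39777792 / 11735 + 1482944 * sqrt(85) / 58675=-3156.66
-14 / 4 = -7 / 2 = -3.50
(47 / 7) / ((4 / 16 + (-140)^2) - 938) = 188 / 522543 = 0.00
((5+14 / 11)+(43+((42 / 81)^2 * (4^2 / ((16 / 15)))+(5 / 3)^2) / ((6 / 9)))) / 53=106009 / 94446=1.12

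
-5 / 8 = -0.62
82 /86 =41 /43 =0.95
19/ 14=1.36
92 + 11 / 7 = 93.57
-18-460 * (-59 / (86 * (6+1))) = 8152 / 301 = 27.08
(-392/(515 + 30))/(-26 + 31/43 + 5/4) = 67424/2252485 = 0.03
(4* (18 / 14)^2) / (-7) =-324 / 343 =-0.94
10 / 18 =5 / 9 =0.56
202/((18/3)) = 101/3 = 33.67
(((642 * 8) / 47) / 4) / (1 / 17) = 21828 / 47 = 464.43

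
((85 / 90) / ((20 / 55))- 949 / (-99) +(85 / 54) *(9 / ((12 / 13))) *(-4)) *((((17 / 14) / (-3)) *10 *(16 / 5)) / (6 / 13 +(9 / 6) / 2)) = 68900728 / 130977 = 526.05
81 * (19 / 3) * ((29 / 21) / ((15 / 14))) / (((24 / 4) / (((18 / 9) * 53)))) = 58406 / 5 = 11681.20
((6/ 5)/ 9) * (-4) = -8/ 15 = -0.53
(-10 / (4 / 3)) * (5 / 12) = -25 / 8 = -3.12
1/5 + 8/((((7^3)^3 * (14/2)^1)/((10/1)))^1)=282475649/1412376245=0.20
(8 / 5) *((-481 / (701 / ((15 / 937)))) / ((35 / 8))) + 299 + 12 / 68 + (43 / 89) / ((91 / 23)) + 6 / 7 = 135721532745597 / 452176443355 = 300.15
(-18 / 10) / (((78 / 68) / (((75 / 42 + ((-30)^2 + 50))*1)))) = -10455 / 7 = -1493.57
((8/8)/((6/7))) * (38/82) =133/246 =0.54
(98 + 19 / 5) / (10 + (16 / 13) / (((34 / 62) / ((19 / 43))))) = 4837027 / 522270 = 9.26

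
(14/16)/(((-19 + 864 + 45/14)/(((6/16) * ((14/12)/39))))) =343/29640000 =0.00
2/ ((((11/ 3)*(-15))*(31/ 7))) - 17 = -17.01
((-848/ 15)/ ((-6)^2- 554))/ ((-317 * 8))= -53/ 1231545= -0.00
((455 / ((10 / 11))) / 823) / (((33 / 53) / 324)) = 316.45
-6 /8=-3 /4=-0.75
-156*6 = -936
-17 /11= -1.55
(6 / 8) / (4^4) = 3 / 1024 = 0.00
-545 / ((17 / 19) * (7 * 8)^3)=-10355 / 2985472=-0.00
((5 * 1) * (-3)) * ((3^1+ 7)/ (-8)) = 75/ 4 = 18.75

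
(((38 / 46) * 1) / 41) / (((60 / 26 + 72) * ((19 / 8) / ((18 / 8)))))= 39 / 151823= 0.00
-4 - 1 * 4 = -8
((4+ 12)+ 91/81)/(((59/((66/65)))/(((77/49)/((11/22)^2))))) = 1342616/724815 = 1.85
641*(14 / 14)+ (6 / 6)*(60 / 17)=644.53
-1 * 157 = -157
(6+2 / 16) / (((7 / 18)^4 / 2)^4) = 242879062193188503552 / 678223072849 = 358110881.09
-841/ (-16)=52.56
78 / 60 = 13 / 10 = 1.30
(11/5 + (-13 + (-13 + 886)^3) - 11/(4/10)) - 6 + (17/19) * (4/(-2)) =126414328473/190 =665338570.91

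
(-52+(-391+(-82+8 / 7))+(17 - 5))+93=-2932 / 7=-418.86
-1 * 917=-917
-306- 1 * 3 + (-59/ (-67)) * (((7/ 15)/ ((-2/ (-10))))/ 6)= -372241/ 1206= -308.66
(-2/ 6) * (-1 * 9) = 3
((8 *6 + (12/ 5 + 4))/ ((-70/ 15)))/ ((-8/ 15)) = 153/ 7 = 21.86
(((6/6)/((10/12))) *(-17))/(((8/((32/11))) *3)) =-136/55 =-2.47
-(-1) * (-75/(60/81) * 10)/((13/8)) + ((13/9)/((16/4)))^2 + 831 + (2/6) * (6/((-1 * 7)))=24503299/117936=207.77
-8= -8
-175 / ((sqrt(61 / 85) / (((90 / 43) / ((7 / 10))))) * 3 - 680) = 15802500 * sqrt(5185) / 3537354473339+ 910350000000 / 3537354473339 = 0.26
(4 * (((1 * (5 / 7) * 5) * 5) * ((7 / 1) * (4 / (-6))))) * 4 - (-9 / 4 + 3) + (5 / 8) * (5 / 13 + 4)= -1331.34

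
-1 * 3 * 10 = -30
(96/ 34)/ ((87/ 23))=368/ 493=0.75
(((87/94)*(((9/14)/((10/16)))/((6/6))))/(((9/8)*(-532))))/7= -348/1531495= -0.00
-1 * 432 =-432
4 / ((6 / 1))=2 / 3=0.67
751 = 751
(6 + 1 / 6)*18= 111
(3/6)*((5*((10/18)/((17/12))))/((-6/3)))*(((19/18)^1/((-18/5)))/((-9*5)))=-475/148716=-0.00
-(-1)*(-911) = -911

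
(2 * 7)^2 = 196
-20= -20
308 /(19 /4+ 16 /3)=336 /11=30.55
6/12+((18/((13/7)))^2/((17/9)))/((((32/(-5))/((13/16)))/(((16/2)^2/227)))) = -64219/50167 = -1.28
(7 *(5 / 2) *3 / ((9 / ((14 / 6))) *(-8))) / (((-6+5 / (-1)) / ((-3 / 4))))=-245 / 2112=-0.12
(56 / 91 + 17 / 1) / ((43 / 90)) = 36.87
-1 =-1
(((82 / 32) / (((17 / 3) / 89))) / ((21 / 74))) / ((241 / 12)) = 405039 / 57358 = 7.06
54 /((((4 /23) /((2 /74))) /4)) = 1242 /37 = 33.57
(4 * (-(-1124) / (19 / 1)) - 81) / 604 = 2957 / 11476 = 0.26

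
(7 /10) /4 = 7 /40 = 0.18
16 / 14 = 8 / 7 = 1.14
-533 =-533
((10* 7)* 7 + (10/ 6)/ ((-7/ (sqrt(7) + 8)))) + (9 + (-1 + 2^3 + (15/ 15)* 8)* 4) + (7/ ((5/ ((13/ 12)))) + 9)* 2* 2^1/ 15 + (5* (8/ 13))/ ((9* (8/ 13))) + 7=297914/ 525 - 5* sqrt(7)/ 21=566.83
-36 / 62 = -18 / 31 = -0.58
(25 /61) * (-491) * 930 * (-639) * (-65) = -474153176250 /61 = -7773002889.34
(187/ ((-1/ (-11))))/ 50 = 2057/ 50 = 41.14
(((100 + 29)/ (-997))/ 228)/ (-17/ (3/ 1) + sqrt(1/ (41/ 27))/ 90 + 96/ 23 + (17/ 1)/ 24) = 2729640 * sqrt(123)/ 3639913229519 + 2633657550/ 3639913229519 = 0.00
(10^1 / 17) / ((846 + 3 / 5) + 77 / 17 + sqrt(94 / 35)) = 12660550 / 18318735091 - 425 *sqrt(3290) / 18318735091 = 0.00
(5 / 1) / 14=5 / 14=0.36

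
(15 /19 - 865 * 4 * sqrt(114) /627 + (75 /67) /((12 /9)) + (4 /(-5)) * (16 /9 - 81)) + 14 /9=7.64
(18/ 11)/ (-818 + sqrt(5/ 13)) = -191412/ 95684677 -18 *sqrt(65)/ 95684677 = -0.00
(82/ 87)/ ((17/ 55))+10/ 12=11485/ 2958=3.88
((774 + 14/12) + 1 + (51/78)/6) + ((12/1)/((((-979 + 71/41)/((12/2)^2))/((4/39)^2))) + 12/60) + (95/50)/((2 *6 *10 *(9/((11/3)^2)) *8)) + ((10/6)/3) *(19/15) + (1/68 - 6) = 639187840059577/828830620800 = 771.19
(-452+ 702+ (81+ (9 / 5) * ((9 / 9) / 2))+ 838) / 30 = 11699 / 300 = 39.00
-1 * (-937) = 937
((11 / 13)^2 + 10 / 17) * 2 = 7494 / 2873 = 2.61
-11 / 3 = -3.67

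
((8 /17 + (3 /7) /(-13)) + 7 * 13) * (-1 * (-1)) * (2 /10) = 141454 /7735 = 18.29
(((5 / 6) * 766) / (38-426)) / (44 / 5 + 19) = -9575 / 161796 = -0.06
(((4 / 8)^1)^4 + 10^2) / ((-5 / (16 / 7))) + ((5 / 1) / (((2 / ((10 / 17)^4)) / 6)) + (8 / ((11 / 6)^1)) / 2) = -1342980691 / 32155585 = -41.77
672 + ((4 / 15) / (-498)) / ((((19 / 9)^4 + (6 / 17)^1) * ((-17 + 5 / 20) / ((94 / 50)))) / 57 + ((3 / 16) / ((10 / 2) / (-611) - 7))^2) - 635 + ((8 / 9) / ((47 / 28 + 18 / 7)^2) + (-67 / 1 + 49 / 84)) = -561842283795342251444518661 / 19131570300764746822465980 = -29.37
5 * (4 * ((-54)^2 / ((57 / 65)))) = 66505.26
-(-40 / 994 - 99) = 49223 / 497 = 99.04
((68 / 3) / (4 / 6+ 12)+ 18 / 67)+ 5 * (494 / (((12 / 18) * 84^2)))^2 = 14881910765 / 7042113792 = 2.11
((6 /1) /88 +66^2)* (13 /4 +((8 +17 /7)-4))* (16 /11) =7420251 /121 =61324.39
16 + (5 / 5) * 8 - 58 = -34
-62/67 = -0.93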